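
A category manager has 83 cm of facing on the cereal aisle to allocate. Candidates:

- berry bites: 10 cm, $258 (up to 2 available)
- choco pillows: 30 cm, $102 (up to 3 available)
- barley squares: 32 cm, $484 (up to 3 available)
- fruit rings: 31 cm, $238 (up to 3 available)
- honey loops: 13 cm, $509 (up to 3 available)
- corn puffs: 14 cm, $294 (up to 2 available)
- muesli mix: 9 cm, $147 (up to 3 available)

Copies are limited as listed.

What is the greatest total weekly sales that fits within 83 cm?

Best packing: 2×berry bites + 3×honey loops + corn puffs + muesli mix — 82 cm, 2484 total.

2484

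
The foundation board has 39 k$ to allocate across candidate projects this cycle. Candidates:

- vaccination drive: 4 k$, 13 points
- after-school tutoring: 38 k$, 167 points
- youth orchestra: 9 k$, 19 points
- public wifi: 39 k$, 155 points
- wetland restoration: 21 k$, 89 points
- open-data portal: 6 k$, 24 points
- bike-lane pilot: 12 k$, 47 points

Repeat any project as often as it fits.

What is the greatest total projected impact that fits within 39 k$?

Taking after-school tutoring: 38 k$ used, 167 in projected impact.
Nothing else within 39 k$ beats 167.

167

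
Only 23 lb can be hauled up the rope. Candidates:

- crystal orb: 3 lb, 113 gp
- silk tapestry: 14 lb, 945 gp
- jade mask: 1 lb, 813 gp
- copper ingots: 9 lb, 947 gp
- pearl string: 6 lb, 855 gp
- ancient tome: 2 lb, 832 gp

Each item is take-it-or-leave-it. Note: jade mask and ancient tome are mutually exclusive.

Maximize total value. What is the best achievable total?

Crystal orb + copper ingots + pearl string + ancient tome uses 20 of the 23 lb and totals 2747.

2747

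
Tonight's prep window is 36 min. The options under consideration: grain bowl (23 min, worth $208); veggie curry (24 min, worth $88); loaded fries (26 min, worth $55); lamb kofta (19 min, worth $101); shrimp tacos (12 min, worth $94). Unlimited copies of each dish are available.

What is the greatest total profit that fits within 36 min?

302

The ratio ordering already packs tightly: grain bowl + shrimp tacos, 35 min, 302.
No other feasible combination exceeds 302.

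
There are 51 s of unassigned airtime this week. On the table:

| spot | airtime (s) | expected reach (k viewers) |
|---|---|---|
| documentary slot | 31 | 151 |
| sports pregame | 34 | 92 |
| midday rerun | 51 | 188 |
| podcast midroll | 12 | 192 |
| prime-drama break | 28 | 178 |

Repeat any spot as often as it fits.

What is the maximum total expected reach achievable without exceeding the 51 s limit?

768

By expected reach per s: podcast midroll 16.00, prime-drama break 6.36, documentary slot 4.87 lead.
The ratio ordering already packs tightly: 4×podcast midroll, 48 s, 768.
Every other selection either busts 51 s or fails to beat 768.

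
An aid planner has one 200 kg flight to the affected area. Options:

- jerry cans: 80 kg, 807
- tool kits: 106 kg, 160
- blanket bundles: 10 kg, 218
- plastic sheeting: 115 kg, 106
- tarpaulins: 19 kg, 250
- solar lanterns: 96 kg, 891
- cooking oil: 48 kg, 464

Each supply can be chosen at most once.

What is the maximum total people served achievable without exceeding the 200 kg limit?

1948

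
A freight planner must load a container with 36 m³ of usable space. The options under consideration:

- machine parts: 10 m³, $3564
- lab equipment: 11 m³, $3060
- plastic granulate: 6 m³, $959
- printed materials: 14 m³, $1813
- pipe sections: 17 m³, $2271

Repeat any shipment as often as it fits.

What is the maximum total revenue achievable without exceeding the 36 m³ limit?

Best packing: 3×machine parts + plastic granulate — 36 m³, 11651 total.
Nothing else within 36 m³ beats 11651.

11651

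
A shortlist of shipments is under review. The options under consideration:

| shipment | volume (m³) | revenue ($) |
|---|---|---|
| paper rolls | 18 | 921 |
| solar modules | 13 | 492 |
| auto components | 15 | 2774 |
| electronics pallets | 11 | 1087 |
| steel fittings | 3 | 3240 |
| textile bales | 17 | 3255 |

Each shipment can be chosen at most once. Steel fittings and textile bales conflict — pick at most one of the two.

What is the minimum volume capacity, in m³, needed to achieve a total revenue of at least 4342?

Look for the lowest-volume combination reaching 4342.
auto components + steel fittings reaches 6014 using 18 m³.
No combination under 18 m³ hits 4342.

18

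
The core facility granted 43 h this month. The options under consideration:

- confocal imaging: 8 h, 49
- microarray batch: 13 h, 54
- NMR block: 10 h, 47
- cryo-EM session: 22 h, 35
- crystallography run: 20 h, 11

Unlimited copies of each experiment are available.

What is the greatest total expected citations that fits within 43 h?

245

Taking 5×confocal imaging: 40 h used, 245 in expected citations.
No other feasible combination exceeds 245.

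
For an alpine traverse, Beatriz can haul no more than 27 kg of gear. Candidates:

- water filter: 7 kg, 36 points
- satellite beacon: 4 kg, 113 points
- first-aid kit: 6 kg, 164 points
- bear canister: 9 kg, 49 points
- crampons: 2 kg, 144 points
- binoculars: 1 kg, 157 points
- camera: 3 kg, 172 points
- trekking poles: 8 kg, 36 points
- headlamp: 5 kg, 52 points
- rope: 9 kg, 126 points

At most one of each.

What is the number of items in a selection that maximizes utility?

6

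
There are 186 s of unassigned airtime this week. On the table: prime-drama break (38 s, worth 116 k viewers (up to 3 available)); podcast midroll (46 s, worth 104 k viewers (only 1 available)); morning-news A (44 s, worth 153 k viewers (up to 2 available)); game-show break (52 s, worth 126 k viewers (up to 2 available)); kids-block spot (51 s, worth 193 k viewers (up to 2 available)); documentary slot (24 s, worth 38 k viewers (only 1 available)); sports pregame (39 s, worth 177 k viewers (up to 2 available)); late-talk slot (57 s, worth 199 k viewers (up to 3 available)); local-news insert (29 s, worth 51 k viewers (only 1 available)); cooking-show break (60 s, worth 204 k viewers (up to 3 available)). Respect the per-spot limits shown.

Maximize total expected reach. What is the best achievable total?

The ratio heuristic lands on 2×kids-block spot + 2×sports pregame (740) but leaves 6 s idle.
Replace kids-block spot with late-talk slot: the trade gains 6 net, giving 746 at 186 s.
Nothing else within 186 s beats 746.

746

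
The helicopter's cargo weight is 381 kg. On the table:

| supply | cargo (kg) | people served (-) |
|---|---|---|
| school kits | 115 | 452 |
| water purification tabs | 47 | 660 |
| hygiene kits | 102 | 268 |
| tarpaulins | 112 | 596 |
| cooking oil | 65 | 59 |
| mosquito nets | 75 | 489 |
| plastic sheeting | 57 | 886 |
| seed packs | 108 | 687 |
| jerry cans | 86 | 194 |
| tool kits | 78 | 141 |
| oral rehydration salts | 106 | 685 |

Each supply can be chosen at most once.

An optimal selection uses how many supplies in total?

Optimal total is 2918.
For example water purification tabs + plastic sheeting + seed packs + oral rehydration salts achieves it, using 318 kg.
All optima have 4 supplies.

4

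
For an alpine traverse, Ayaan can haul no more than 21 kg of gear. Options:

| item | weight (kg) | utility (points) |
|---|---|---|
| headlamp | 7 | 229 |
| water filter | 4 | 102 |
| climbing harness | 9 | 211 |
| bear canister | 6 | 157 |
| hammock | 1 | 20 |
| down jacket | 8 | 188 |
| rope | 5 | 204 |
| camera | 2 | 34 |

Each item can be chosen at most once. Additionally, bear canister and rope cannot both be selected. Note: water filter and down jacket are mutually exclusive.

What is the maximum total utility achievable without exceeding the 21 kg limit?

644

Best packing: headlamp + climbing harness + rope — 21 kg, 644 total.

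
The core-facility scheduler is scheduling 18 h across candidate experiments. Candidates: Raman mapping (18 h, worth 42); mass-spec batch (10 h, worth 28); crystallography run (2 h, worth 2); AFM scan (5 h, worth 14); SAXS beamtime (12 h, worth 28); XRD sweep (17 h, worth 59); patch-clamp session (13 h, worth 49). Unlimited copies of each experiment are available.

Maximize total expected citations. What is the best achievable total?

63

Ranking by ratio (expected citations/h): patch-clamp session 3.77, XRD sweep 3.47, mass-spec batch 2.80.
The ratio ordering already packs tightly: AFM scan + patch-clamp session, 18 h, 63.
Nothing else within 18 h beats 63.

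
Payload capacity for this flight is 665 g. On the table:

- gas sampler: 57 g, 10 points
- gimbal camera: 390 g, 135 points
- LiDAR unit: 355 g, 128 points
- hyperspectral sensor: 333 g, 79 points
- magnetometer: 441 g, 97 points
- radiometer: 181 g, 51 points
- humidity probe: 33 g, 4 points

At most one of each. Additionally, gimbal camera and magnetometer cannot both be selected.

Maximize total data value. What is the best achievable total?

200

Greedy by ratio would take gas sampler + LiDAR unit + radiometer + humidity probe: 626 g used, total 193.
Replace LiDAR unit with gimbal camera: the trade gains 7 net, giving 200 at 661 g.
No other feasible combination exceeds 200.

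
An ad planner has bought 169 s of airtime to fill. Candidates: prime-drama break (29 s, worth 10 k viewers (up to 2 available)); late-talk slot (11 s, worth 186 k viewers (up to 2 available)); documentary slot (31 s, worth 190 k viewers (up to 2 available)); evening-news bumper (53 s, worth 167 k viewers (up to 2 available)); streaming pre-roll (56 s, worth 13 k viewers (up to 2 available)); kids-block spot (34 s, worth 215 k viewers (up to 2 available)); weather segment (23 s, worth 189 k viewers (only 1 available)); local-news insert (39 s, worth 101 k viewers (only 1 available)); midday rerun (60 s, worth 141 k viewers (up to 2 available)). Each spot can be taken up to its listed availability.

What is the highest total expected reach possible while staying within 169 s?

1185

Greedy by ratio would take 2×late-talk slot + documentary slot + 2×kids-block spot + weather segment: 144 s used, total 1181.
Dropping late-talk slot frees 11 s; slotting in documentary slot (31 s) lifts the total to 1185 at 164 s.
The spare 5 s is too small for any remaining spot, and no exchange beats 1185.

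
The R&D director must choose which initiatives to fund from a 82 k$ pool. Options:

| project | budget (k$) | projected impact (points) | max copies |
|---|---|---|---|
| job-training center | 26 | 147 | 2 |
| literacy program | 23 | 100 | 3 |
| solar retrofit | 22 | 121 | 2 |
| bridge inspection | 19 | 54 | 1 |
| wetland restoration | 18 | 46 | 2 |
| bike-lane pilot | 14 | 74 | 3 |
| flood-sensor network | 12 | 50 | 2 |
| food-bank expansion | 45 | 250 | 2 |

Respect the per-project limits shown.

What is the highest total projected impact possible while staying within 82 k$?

Greedy by ratio would take 2×job-training center + solar retrofit: 74 k$ used, total 415.
The 52 k$ tied up in 2×job-training center is better spent on bike-lane pilot + food-bank expansion — total rises to 445 (81 k$).

445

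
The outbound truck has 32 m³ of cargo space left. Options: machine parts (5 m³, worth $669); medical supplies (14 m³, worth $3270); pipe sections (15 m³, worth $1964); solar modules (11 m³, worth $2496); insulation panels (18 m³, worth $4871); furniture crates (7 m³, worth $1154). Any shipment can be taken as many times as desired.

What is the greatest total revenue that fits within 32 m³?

8141

The ratio ordering already packs tightly: medical supplies + insulation panels, 32 m³, 8141.
Nothing else within 32 m³ beats 8141.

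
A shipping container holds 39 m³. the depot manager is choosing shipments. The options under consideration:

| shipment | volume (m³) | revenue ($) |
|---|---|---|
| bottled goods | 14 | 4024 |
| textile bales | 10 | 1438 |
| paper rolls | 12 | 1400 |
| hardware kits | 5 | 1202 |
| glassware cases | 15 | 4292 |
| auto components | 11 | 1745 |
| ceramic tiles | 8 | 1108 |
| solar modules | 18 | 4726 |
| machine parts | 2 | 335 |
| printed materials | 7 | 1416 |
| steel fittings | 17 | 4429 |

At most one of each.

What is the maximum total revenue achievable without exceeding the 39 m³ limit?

Greedy by ratio would take bottled goods + hardware kits + glassware cases + machine parts: 36 m³ used, total 9853.
The 15 m³ tied up in glassware cases is better spent on solar modules — total rises to 10287 (39 m³).
No other feasible combination exceeds 10287.

10287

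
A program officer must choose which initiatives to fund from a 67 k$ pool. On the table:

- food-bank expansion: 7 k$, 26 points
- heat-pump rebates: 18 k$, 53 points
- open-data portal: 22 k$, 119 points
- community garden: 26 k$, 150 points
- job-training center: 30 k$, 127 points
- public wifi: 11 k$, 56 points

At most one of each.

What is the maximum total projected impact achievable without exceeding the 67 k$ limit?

Food-bank expansion + open-data portal + community garden + public wifi uses 66 of the 67 k$ and totals 351.
The closest alternative, community garden + job-training center + public wifi, reaches only 333.

351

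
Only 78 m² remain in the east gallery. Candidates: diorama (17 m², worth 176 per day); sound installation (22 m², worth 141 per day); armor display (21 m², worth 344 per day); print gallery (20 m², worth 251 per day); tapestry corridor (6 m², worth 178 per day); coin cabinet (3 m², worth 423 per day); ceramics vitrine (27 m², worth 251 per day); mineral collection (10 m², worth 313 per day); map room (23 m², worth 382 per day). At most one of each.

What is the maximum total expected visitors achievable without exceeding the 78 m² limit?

A density-first pass picks armor display + tapestry corridor + coin cabinet + mineral collection + map room — 1640 at 63 m².
Dropping tapestry corridor frees 6 m²; slotting in print gallery (20 m²) lifts the total to 1713 at 77 m².
Next best is diorama + armor display + print gallery + tapestry corridor + coin cabinet + mineral collection at 1685 (77 m²) — short by 28.

1713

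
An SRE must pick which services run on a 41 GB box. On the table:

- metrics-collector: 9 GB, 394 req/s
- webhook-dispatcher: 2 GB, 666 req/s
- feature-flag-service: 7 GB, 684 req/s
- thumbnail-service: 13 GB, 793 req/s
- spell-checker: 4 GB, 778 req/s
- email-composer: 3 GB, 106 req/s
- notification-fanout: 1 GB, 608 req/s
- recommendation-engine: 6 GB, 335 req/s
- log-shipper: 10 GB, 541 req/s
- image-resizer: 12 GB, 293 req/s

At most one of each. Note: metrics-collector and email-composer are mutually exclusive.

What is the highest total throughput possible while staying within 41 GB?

4176

The ratio heuristic lands on webhook-dispatcher + feature-flag-service + thumbnail-service + spell-checker + email-composer + notification-fanout + recommendation-engine (3970) but leaves 5 GB idle.
Replace recommendation-engine with log-shipper: the trade gains 206 net, giving 4176 at 40 GB.
Runner-up webhook-dispatcher + feature-flag-service + thumbnail-service + spell-checker + notification-fanout + log-shipper tops out at 4070.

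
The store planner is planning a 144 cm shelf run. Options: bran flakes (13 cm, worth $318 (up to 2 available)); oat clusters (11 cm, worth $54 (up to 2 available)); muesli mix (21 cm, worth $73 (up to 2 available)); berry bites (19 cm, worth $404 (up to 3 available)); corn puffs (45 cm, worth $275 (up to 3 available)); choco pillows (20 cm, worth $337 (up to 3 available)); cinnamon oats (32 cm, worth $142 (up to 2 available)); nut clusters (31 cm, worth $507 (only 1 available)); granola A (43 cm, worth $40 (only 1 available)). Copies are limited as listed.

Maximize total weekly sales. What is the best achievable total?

Ranking by ratio (weekly sales/cm): bran flakes 24.46, berry bites 21.26, choco pillows 16.85.
2×bran flakes + 3×berry bites + 3×choco pillows uses 143 of the 144 cm and totals 2859.
That's the maximum — no swap from here does better than 2859.

2859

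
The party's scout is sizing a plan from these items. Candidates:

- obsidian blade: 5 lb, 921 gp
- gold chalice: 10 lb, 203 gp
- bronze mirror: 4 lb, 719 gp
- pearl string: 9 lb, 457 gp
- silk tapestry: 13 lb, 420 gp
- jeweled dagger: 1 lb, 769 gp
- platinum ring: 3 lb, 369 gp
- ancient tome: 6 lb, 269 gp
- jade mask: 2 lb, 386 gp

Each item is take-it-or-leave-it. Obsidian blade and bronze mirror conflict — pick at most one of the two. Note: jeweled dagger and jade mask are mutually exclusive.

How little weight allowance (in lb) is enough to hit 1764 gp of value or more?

8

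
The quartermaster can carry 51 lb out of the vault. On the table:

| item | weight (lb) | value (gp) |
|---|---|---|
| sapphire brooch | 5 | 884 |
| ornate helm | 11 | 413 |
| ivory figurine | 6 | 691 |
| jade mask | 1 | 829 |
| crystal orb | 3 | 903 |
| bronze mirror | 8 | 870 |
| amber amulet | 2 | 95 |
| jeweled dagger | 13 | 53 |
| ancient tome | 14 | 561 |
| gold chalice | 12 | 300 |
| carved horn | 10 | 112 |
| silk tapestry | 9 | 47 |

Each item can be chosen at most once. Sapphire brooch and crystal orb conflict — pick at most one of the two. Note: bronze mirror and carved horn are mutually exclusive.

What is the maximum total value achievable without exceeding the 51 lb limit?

4362

Ranking by ratio (value/lb): jade mask 829.00, crystal orb 301.00, sapphire brooch 176.80, ivory figurine 115.17.
Taking ornate helm + ivory figurine + jade mask + crystal orb + bronze mirror + amber amulet + ancient tome: 45 lb used, 4362 in value.
Next best is sapphire brooch + ornate helm + ivory figurine + jade mask + bronze mirror + amber amulet + ancient tome at 4343 (47 lb) — short by 19.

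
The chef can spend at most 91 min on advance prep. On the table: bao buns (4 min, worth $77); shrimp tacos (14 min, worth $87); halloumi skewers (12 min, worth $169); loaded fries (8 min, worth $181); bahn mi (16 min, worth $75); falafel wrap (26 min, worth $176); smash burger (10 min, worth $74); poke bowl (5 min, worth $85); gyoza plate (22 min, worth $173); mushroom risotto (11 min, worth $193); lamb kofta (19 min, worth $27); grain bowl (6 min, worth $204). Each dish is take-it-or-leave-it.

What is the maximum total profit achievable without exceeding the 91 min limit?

1181

Greedy by ratio would take bao buns + halloumi skewers + loaded fries + smash burger + poke bowl + gyoza plate + mushroom risotto + grain bowl: 78 min used, total 1156.
The 14 min tied up in bao buns and smash burger is better spent on falafel wrap — total rises to 1181 (90 min).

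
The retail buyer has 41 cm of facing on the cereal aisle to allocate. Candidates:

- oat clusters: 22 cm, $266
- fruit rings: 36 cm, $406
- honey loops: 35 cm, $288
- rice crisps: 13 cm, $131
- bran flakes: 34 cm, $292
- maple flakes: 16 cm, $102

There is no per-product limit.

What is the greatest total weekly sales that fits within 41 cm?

406

Density check — oat clusters 12.09, fruit rings 11.28, rice crisps 10.08 are the best per cm.
Filling by ratio: oat clusters + rice crisps for 397, with 6 cm left unused.
Dropping oat clusters and rice crisps frees 35 cm; slotting in fruit rings (36 cm) lifts the total to 406 at 36 cm.
The spare 5 cm is too small for any remaining product, and no exchange beats 406.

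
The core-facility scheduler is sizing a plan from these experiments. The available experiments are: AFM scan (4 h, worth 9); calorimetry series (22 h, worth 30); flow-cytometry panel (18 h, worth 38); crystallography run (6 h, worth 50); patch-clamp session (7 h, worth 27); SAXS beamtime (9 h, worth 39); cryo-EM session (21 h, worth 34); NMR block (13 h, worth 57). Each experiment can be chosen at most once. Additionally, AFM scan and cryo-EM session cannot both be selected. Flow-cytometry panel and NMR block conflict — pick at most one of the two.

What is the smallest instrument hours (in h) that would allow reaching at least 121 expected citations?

Minimise h subject to total expected citations ≥ 121.
Taking AFM scan + crystallography run + patch-clamp session + SAXS beamtime gives 125 (≥ 121) for 26 h.
No combination under 26 h hits 121.

26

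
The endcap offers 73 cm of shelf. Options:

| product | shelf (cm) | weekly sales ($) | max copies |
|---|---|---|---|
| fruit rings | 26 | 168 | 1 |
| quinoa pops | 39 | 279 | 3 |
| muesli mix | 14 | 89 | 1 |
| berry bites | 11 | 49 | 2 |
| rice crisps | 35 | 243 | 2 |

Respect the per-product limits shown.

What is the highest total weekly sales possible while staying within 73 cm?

486

A density-first pass picks fruit rings + quinoa pops — 447 at 65 cm.
Dropping fruit rings and quinoa pops frees 65 cm; slotting in 2×rice crisps (70 cm) lifts the total to 486 at 70 cm.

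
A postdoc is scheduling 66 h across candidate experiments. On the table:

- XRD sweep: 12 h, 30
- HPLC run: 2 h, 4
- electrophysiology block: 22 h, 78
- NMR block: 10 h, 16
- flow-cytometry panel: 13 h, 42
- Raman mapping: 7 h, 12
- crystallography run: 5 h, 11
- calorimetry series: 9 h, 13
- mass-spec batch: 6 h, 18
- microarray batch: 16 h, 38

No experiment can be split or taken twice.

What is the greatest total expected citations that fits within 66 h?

192

Greedy by ratio would take XRD sweep + HPLC run + electrophysiology block + flow-cytometry panel + crystallography run + mass-spec batch: 60 h used, total 183.
Replace crystallography run and mass-spec batch with microarray batch: the trade gains 9 net, giving 192 at 65 h.
An exhaustive check of the 1024 subsets confirms 192.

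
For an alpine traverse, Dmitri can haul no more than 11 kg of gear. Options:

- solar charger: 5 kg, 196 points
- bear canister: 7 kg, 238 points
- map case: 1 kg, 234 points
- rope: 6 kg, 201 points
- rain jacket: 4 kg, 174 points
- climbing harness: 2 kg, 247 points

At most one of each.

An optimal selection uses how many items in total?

Best achievable utility is 719.
One optimal bundle: bear canister + map case + climbing harness (10 kg).
All optima have 3 items.

3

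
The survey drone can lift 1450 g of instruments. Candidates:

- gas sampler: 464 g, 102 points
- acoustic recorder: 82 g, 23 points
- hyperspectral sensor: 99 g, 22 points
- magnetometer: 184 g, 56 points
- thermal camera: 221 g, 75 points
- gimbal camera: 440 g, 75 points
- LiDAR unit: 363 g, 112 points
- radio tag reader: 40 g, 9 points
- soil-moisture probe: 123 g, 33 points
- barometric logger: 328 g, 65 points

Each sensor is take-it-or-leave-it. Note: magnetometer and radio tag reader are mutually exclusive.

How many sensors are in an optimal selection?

6

Best achievable data value is 401.
gas sampler + acoustic recorder + magnetometer + thermal camera + LiDAR unit + soil-moisture probe hits 401 at 1437 g.
All optima have 6 sensors.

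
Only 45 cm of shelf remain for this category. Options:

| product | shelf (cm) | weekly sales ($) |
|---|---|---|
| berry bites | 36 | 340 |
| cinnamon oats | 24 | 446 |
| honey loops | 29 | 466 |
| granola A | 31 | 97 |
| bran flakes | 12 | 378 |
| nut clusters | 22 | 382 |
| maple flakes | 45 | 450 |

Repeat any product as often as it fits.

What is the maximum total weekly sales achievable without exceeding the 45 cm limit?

1134

Taking 3×bran flakes: 36 cm used, 1134 in weekly sales.
That's the maximum — no swap from here does better than 1134.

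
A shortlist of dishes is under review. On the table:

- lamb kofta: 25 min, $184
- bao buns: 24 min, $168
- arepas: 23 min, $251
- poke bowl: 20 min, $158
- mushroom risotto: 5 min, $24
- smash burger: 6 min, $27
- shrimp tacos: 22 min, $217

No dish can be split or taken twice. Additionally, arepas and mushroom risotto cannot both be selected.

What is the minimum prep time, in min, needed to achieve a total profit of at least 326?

42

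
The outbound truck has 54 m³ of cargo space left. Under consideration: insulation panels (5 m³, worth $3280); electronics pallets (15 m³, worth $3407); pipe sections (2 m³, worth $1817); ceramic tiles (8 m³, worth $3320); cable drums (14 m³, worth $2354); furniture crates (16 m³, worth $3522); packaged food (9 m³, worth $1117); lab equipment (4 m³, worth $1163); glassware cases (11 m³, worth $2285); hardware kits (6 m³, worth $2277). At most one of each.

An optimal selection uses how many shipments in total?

7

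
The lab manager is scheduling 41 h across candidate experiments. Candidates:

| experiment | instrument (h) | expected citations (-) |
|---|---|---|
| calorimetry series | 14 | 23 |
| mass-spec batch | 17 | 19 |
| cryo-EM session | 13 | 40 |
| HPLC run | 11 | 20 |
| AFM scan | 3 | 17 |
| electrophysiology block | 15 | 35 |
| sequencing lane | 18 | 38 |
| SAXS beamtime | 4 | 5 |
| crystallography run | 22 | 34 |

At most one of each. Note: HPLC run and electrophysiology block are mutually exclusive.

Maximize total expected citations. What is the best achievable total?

100

Ranking by ratio (expected citations/h): AFM scan 5.67, cryo-EM session 3.08, electrophysiology block 2.33.
Greedy by ratio would take cryo-EM session + AFM scan + electrophysiology block + SAXS beamtime: 35 h used, total 97.
Replace electrophysiology block and SAXS beamtime with calorimetry series + HPLC run: the trade gains 3 net, giving 100 at 41 h.
Cryo-EM session + AFM scan + sequencing lane + SAXS beamtime (38 h) also reaches 100 — a tie, but nothing goes higher.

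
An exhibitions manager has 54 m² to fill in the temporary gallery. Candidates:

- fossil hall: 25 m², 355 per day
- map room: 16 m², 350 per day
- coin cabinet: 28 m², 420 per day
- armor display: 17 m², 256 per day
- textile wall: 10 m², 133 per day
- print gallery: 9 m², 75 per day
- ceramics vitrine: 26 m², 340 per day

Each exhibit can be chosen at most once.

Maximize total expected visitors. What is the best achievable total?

903

By expected visitors per m²: map room 21.88, armor display 15.06, coin cabinet 15.00 lead.
The ratio heuristic lands on map room + armor display + textile wall + print gallery (814) but leaves 2 m² idle.
Replace armor display and print gallery with coin cabinet: the trade gains 89 net, giving 903 at 54 m².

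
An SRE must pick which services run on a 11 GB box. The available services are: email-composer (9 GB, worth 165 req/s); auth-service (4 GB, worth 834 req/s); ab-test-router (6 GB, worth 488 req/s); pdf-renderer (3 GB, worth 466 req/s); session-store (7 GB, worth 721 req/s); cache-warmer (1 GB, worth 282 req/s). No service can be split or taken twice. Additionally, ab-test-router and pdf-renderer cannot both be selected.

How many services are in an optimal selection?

3

Optimal total is 1604.
For example auth-service + ab-test-router + cache-warmer achieves it, using 11 GB.
Every optimal selection uses 3 services.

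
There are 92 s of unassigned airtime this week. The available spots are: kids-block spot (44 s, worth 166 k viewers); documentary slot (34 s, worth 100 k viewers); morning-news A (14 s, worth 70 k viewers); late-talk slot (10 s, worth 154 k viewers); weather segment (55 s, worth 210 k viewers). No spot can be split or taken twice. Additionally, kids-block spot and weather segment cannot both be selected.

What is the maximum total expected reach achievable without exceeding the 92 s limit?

434

Morning-news A + late-talk slot + weather segment uses 79 of the 92 s and totals 434.
An exhaustive check of the 32 subsets confirms 434.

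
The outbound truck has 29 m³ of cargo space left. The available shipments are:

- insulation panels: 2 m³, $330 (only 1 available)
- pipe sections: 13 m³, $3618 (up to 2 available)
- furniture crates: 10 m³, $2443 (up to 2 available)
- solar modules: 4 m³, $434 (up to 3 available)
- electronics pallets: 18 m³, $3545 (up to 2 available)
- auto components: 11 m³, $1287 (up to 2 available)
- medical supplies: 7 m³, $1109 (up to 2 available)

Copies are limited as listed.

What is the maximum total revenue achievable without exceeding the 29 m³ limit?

7566

Insulation panels + 2×pipe sections uses 28 of the 29 m³ and totals 7566.
Nothing else within 29 m³ beats 7566.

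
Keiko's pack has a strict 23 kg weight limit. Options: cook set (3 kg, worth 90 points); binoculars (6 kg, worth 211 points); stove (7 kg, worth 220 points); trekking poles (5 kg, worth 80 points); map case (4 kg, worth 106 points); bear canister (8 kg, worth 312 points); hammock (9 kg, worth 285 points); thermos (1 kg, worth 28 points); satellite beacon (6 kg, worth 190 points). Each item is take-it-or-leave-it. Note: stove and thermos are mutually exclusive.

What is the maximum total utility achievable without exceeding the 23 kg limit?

808

Ranking by ratio (utility/kg): bear canister 39.00, binoculars 35.17, hammock 31.67, satellite beacon 31.67.
Taking binoculars + bear canister + hammock: 23 kg used, 808 in utility.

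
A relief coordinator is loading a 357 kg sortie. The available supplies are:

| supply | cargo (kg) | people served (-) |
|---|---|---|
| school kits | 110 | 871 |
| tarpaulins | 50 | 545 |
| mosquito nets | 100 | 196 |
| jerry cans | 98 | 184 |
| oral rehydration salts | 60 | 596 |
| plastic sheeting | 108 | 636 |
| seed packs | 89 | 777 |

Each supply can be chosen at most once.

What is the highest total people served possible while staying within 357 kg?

The ratio heuristic lands on school kits + tarpaulins + oral rehydration salts + seed packs (2789) but leaves 48 kg idle.
Replace oral rehydration salts with plastic sheeting: the trade gains 40 net, giving 2829 at 357 kg.

2829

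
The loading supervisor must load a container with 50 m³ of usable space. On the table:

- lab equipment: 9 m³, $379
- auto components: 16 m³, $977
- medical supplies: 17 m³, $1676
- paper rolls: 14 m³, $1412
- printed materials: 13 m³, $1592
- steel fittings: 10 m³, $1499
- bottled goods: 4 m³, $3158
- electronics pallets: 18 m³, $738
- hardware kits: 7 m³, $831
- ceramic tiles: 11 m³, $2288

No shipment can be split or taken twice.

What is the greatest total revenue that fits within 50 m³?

Taking the top-ratio shipments first gives printed materials + steel fittings + bottled goods + hardware kits + ceramic tiles for 9368 (45 m³).
The 13 m³ tied up in printed materials is better spent on medical supplies — total rises to 9452 (49 m³).
Next best is printed materials + steel fittings + bottled goods + hardware kits + ceramic tiles at 9368 (45 m³) — short by 84.

9452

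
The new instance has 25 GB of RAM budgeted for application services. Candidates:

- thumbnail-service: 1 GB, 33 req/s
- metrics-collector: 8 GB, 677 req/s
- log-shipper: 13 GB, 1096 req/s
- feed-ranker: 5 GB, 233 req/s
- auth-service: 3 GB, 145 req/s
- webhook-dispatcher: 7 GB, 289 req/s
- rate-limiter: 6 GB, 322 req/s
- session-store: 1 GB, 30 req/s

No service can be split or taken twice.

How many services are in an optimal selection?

4

Optimal total is 1951.
thumbnail-service + metrics-collector + log-shipper + auth-service hits 1951 at 25 GB.
Every optimal selection uses 4 services.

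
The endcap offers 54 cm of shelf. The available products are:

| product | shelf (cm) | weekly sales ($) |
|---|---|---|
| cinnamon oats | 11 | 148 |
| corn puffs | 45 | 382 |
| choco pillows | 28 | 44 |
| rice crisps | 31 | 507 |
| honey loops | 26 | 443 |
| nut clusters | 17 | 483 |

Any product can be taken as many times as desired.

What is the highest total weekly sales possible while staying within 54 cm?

1449

The ratio ordering already packs tightly: 3×nut clusters, 51 cm, 1449.
No other feasible combination exceeds 1449.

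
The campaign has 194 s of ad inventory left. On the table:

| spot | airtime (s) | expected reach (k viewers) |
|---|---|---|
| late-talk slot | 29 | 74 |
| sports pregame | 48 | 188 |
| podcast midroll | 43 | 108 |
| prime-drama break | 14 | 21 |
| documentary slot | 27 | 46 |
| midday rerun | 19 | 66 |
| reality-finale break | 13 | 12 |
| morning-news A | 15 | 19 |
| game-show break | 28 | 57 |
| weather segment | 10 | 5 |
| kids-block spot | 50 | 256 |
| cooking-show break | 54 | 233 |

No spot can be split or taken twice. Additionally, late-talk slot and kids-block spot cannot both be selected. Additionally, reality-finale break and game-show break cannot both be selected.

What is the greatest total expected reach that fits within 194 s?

764

Taking sports pregame + prime-drama break + midday rerun + kids-block spot + cooking-show break: 185 s used, 764 in expected reach.
No other feasible combination exceeds 764.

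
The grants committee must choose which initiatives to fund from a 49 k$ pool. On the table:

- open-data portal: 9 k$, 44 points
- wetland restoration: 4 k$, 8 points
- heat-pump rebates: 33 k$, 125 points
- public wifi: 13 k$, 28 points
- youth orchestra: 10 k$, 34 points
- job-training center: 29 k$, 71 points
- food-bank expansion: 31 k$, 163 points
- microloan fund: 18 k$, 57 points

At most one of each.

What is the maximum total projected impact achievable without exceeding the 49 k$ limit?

220

Taking the top-ratio projects first gives open-data portal + wetland restoration + food-bank expansion for 215 (44 k$).
Dropping open-data portal and wetland restoration frees 13 k$; slotting in microloan fund (18 k$) lifts the total to 220 at 49 k$.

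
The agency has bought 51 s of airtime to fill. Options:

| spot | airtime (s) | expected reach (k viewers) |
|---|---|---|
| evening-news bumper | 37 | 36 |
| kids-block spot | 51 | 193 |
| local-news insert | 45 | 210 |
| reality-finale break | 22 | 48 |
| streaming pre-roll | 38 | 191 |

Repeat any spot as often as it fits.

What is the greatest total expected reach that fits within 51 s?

Greedy by ratio would take streaming pre-roll: 38 s used, total 191.
Replace streaming pre-roll with local-news insert: the trade gains 19 net, giving 210 at 45 s.
No other feasible combination exceeds 210.

210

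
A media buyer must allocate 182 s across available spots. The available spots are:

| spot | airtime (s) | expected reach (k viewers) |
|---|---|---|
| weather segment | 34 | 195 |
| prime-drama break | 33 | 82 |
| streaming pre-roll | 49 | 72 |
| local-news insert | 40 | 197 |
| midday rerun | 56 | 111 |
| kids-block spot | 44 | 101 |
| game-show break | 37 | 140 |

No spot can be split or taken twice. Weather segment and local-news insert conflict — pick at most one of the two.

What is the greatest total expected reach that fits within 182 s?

549

Taking local-news insert + midday rerun + kids-block spot + game-show break: 177 s used, 549 in expected reach.
Next best is weather segment + midday rerun + kids-block spot + game-show break at 547 (171 s) — short by 2.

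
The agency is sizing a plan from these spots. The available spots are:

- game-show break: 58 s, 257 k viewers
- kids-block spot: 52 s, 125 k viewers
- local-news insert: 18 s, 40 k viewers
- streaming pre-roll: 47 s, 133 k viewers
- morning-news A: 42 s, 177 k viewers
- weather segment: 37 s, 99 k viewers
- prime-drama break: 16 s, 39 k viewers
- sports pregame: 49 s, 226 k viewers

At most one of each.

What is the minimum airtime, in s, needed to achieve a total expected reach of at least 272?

74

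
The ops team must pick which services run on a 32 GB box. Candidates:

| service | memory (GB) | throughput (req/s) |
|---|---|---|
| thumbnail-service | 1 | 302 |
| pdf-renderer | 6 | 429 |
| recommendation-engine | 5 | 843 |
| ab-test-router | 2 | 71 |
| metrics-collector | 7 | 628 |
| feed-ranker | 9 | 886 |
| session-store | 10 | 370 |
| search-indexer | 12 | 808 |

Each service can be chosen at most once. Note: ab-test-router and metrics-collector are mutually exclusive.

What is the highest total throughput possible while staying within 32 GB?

By throughput per GB: thumbnail-service 302.00, recommendation-engine 168.60, feed-ranker 98.44 lead.
Thumbnail-service + pdf-renderer + recommendation-engine + metrics-collector + feed-ranker uses 28 of the 32 GB and totals 3088.
The closest alternative, thumbnail-service + recommendation-engine + metrics-collector + feed-ranker + session-store, reaches only 3029.

3088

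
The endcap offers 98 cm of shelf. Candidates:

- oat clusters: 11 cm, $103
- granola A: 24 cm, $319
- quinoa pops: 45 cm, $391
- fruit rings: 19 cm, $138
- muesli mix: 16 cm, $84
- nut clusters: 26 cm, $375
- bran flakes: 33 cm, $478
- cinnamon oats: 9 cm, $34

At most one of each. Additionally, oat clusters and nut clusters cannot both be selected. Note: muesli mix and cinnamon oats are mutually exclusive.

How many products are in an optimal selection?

4

Best achievable weekly sales is 1206.
For example granola A + nut clusters + bran flakes + cinnamon oats achieves it, using 92 cm.
Any selection reaching 1206 contains exactly 4 products.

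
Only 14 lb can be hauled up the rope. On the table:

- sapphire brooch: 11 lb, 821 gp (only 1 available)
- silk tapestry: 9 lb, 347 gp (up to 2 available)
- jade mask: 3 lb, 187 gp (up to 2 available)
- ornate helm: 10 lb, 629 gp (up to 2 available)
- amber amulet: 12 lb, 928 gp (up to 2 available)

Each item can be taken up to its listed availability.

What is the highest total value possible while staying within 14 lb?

1008

Density check — amber amulet 77.33, sapphire brooch 74.64, ornate helm 62.90, jade mask 62.33 are the best per lb.
Taking the top-ratio items first gives amber amulet for 928 (12 lb).
The 12 lb tied up in amber amulet is better spent on sapphire brooch + jade mask — total rises to 1008 (14 lb).
Nothing else within 14 lb beats 1008.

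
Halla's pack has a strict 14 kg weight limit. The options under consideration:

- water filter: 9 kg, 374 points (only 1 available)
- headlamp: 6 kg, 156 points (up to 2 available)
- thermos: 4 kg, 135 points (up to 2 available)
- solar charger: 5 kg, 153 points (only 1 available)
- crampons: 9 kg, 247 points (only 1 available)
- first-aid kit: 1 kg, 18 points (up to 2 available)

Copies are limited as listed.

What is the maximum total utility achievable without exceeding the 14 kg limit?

527

Density check — water filter 41.56, thermos 33.75, solar charger 30.60, crampons 27.44 are the best per kg.
Taking water filter + thermos + first-aid kit: 14 kg used, 527 in utility.
Nothing else within 14 kg beats 527.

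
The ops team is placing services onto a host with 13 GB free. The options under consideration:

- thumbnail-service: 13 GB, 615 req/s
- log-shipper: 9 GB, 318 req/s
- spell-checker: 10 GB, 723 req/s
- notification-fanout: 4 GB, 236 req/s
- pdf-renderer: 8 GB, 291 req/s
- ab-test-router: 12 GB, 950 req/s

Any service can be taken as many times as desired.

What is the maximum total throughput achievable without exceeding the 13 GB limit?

950

Ab-test-router uses 12 of the 13 GB and totals 950.
No other feasible combination exceeds 950.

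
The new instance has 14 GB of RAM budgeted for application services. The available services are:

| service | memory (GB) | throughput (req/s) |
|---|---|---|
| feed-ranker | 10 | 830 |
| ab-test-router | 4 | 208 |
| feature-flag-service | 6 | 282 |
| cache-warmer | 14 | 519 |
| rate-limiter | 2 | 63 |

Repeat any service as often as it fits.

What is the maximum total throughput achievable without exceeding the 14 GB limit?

Density check — feed-ranker 83.00, ab-test-router 52.00, feature-flag-service 47.00 are the best per GB.
Taking feed-ranker + ab-test-router: 14 GB used, 1038 in throughput.
Nothing else within 14 GB beats 1038.

1038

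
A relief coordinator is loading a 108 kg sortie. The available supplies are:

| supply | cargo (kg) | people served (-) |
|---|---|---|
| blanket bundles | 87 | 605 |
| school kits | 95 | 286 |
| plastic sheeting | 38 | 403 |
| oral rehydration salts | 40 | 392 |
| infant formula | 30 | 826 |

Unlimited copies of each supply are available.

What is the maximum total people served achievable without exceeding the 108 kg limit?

Best packing: 3×infant formula — 90 kg, 2478 total.
The spare 18 kg is too small for any remaining supply, and no exchange beats 2478.

2478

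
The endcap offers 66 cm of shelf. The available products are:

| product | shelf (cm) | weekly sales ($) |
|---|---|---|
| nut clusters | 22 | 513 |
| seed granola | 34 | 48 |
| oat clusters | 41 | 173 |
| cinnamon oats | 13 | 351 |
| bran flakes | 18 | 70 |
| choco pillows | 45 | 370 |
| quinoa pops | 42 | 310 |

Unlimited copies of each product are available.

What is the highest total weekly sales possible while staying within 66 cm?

1755

Density check — cinnamon oats 27.00, nut clusters 23.32, choco pillows 8.22 are the best per cm.
Best packing: 5×cinnamon oats — 65 cm, 1755 total.
The spare 1 cm is too small for any remaining product, and no exchange beats 1755.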